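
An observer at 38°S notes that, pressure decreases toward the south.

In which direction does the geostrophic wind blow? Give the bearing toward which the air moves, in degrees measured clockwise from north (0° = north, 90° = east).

The pressure-gradient force points toward the south (bearing 180°).
Geostrophic balance: in the Southern Hemisphere the Coriolis force deflects motion to the left, so the geostrophic wind blows 90° to the left of the pressure-gradient force (low pressure on the right).
Rotating 180° by 90° counterclockwise gives 090° — the wind blows toward the east.

090°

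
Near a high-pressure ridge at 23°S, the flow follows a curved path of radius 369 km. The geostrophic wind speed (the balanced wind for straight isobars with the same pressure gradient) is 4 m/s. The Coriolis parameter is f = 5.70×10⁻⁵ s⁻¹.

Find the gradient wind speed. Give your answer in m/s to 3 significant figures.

Around a high, pressure-gradient force acts outward with centrifugal, so Coriolis balances both:
fV = (1/ρ)|∂P/∂n| + V²/R  →  V² − fR·V + fR·V_g = 0
With fR = 5.70×10⁻⁵ × 369×10³ m = 21.0 m/s:
V = [fR − √((fR)² − 4 fR V_g)]/2 = [21.0 − √(21.0² − 4×21.0×4)]/2 = 5.37 m/s
Supergeostrophic (V > V_g = 4 m/s), as expected around a high.

5.37 m/s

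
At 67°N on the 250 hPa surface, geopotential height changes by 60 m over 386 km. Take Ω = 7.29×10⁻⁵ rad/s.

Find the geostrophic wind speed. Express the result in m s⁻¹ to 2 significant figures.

Coriolis parameter at 67°N:
f = 2Ω sin φ = 2 × 7.29×10⁻⁵ × sin 67° = 1.34×10⁻⁴ s⁻¹
Height gradient: |∂Z/∂n| = 60 m / 386000 m = 1.55×10⁻⁴
On a pressure surface, geostrophic balance gives V_g = (g/f)|∂Z/∂n|:
V_g = 9.81 × 1.55×10⁻⁴ / 1.34×10⁻⁴ = 11.4 m/s

11 m s⁻¹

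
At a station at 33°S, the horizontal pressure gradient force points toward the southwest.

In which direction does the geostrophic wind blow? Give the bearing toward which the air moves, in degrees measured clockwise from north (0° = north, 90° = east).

The pressure-gradient force points toward the southwest (bearing 225°).
Geostrophic balance: in the Southern Hemisphere the Coriolis force deflects motion to the left, so the geostrophic wind blows 90° to the left of the pressure-gradient force (low pressure on the right).
Rotating 225° by 90° counterclockwise gives 135° — the wind blows toward the southeast.

135°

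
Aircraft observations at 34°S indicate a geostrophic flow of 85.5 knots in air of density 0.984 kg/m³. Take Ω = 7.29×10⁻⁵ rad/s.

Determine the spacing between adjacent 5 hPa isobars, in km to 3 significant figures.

142 km

Coriolis parameter at 34°S:
f = 2Ω sin φ = 2 × 7.29×10⁻⁵ × sin 34° = 8.15×10⁻⁵ s⁻¹
Wind speed in SI: 85.5 knots = 44.0 m/s
Geostrophic balance rearranged: |∂P/∂n| = f ρ V_g
|∂P/∂n| = 8.15×10⁻⁵ × 0.984 × 44.0 = 3.53×10⁻³ Pa/m
Isobar spacing: Δn = ΔP/|∂P/∂n| = 500 Pa / 3.53×10⁻³ Pa/m = 141694 m ≈ 142 km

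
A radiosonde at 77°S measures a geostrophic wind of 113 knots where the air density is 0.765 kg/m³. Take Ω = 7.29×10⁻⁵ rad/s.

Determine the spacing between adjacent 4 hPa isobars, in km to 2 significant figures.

Coriolis parameter at 77°S:
f = 2Ω sin φ = 2 × 7.29×10⁻⁵ × sin 77° = 1.42×10⁻⁴ s⁻¹
Wind speed in SI: 113 knots = 58.1 m/s
Geostrophic balance rearranged: |∂P/∂n| = f ρ V_g
|∂P/∂n| = 1.42×10⁻⁴ × 0.765 × 58.1 = 6.32×10⁻³ Pa/m
Isobar spacing: Δn = ΔP/|∂P/∂n| = 400 Pa / 6.32×10⁻³ Pa/m = 63314 m ≈ 63 km

63 km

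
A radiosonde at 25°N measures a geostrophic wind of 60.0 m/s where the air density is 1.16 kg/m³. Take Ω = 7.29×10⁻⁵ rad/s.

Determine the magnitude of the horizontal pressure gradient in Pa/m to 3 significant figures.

Coriolis parameter at 25°N:
f = 2Ω sin φ = 2 × 7.29×10⁻⁵ × sin 25° = 6.16×10⁻⁵ s⁻¹
Geostrophic balance rearranged: |∂P/∂n| = f ρ V_g
|∂P/∂n| = 6.16×10⁻⁵ × 1.16 × 60.0 = 4.29×10⁻³ Pa/m

4.29×10⁻³ Pa/m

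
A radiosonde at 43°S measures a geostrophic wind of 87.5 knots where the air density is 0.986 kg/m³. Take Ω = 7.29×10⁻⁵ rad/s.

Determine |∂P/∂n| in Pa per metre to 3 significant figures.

Coriolis parameter at 43°S:
f = 2Ω sin φ = 2 × 7.29×10⁻⁵ × sin 43° = 9.94×10⁻⁵ s⁻¹
Wind speed in SI: 87.5 knots = 45.0 m/s
Geostrophic balance rearranged: |∂P/∂n| = f ρ V_g
|∂P/∂n| = 9.94×10⁻⁵ × 0.986 × 45.0 = 4.41×10⁻³ Pa/m

4.41×10⁻³ Pa/m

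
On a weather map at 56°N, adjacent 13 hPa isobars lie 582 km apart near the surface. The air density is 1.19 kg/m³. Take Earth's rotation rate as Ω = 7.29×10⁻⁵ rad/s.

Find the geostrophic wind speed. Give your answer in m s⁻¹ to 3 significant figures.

Coriolis parameter at 56°N:
f = 2Ω sin φ = 2 × 7.29×10⁻⁵ × sin 56° = 1.21×10⁻⁴ s⁻¹
Pressure gradient: |∂P/∂n| = 1300 Pa / 582000 m = 2.23×10⁻³ Pa/m
Geostrophic balance (pressure-gradient force = Coriolis force):
V_g = (1/(fρ)) |∂P/∂n| = 2.23×10⁻³ / (1.21×10⁻⁴ × 1.19) = 15.5 m/s

15.5 m s⁻¹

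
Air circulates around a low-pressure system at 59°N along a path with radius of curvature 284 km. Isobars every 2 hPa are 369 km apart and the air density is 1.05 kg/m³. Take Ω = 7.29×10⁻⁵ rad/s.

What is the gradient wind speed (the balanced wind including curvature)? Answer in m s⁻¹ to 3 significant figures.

3.74 m s⁻¹

Coriolis parameter at 59°N:
f = 2Ω sin φ = 2 × 7.29×10⁻⁵ × sin 59° = 1.25×10⁻⁴ s⁻¹
Pressure gradient: |∂P/∂n| = 200 Pa / 369000 m = 5.42×10⁻⁴ Pa/m
Geostrophic speed: V_g = |∂P/∂n|/(fρ) = 5.42×10⁻⁴/(1.25×10⁻⁴ × 1.05) = 4.13 m/s
Around a low, centrifugal force acts outward with Coriolis, so pressure-gradient force balances both:
(1/ρ)|∂P/∂n| = fV + V²/R  →  V² + fR·V − fR·V_g = 0
With fR = 1.25×10⁻⁴ × 284×10³ m = 35.5 m/s:
V = [−fR + √((fR)² + 4 fR V_g)]/2 = [−35.5 + √(35.5² + 4×35.5×4.13)]/2 = 3.74 m/s
Subgeostrophic (V < V_g = 4.13 m/s), as expected around a low.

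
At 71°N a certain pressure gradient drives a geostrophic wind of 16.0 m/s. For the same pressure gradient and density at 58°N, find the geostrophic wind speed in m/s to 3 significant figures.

With the same pressure gradient and density, V_g ∝ 1/f ∝ 1/sin φ.
V₂ = V₁ · sin φ₁ / sin φ₂ = 16.0 × sin 71° / sin 58°
V₂ = 16.0 × 0.9455/0.8480 = 17.8 m/s

17.8 m/s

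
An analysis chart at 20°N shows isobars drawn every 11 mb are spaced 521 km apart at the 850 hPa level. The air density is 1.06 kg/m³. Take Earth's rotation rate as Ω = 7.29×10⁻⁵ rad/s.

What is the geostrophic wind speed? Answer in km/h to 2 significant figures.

Coriolis parameter at 20°N:
f = 2Ω sin φ = 2 × 7.29×10⁻⁵ × sin 20° = 4.99×10⁻⁵ s⁻¹
Pressure gradient: |∂P/∂n| = 1100 Pa / 521000 m = 2.11×10⁻³ Pa/m
Geostrophic balance (pressure-gradient force = Coriolis force):
V_g = (1/(fρ)) |∂P/∂n| = 2.11×10⁻³ / (4.99×10⁻⁵ × 1.06) = 39.9 m/s
Converting: 39.9 m/s × 3.6 = 140 km/h

140 km/h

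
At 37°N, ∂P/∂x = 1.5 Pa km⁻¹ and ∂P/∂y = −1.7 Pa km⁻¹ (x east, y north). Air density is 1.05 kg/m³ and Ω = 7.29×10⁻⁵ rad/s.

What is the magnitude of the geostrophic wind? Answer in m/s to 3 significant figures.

Coriolis parameter at 37°N:
f = 2Ω sin φ = 2 × 7.29×10⁻⁵ × sin 37° = 8.77×10⁻⁵ s⁻¹
Component geostrophic relations (x east, y north):
u_g = −(1/(fρ)) ∂P/∂y,  v_g = (1/(fρ)) ∂P/∂x
u_g = −(−1.7×10⁻³)/(8.77×10⁻⁵ × 1.05) = 18.5 m/s;  v_g = (1.5×10⁻³)/(8.77×10⁻⁵ × 1.05) = 16.3 m/s
|V_g| = √(u_g² + v_g²) = 24.6 m/s

24.6 m/s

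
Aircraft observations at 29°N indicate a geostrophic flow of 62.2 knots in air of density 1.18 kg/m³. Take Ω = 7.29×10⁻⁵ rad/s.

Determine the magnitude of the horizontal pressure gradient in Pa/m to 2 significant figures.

2.7×10⁻³ Pa/m

Coriolis parameter at 29°N:
f = 2Ω sin φ = 2 × 7.29×10⁻⁵ × sin 29° = 7.07×10⁻⁵ s⁻¹
Wind speed in SI: 62.2 knots = 32.0 m/s
Geostrophic balance rearranged: |∂P/∂n| = f ρ V_g
|∂P/∂n| = 7.07×10⁻⁵ × 1.18 × 32.0 = 2.67×10⁻³ Pa/m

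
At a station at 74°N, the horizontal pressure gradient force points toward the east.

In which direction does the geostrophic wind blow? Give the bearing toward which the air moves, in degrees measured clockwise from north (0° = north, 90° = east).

180°

The pressure-gradient force points toward the east (bearing 090°).
Geostrophic balance: in the Northern Hemisphere the Coriolis force deflects motion to the right, so the geostrophic wind blows 90° to the right of the pressure-gradient force (low pressure on the left).
Rotating 090° by 90° clockwise gives 180° — the wind blows toward the south.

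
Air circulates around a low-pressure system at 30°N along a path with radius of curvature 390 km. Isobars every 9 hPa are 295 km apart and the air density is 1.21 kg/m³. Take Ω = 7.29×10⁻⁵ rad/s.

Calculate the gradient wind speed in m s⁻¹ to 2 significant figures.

Coriolis parameter at 30°N:
f = 2Ω sin φ = 2 × 7.29×10⁻⁵ × sin 30° = 7.29×10⁻⁵ s⁻¹
Pressure gradient: |∂P/∂n| = 900 Pa / 295000 m = 3.05×10⁻³ Pa/m
Geostrophic speed: V_g = |∂P/∂n|/(fρ) = 3.05×10⁻³/(7.29×10⁻⁵ × 1.21) = 34.6 m/s
Around a low, centrifugal force acts outward with Coriolis, so pressure-gradient force balances both:
(1/ρ)|∂P/∂n| = fV + V²/R  →  V² + fR·V − fR·V_g = 0
With fR = 7.29×10⁻⁵ × 390×10³ m = 28.4 m/s:
V = [−fR + √((fR)² + 4 fR V_g)]/2 = [−28.4 + √(28.4² + 4×28.4×34.6)]/2 = 20.2 m/s
Subgeostrophic (V < V_g = 34.6 m/s), as expected around a low.

20 m s⁻¹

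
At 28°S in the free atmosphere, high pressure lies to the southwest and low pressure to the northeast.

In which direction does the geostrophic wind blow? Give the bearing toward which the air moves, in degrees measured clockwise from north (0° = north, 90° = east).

The pressure-gradient force points toward the northeast (bearing 045°).
Geostrophic balance: in the Southern Hemisphere the Coriolis force deflects motion to the left, so the geostrophic wind blows 90° to the left of the pressure-gradient force (low pressure on the right).
Rotating 045° by 90° counterclockwise gives 315° — the wind blows toward the northwest.

315°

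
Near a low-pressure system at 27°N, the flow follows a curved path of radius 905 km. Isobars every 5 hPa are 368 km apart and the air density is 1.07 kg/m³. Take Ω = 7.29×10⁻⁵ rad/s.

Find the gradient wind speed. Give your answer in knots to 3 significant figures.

Coriolis parameter at 27°N:
f = 2Ω sin φ = 2 × 7.29×10⁻⁵ × sin 27° = 6.62×10⁻⁵ s⁻¹
Pressure gradient: |∂P/∂n| = 500 Pa / 368000 m = 1.36×10⁻³ Pa/m
Geostrophic speed: V_g = |∂P/∂n|/(fρ) = 1.36×10⁻³/(6.62×10⁻⁵ × 1.07) = 19.2 m/s
Around a low, centrifugal force acts outward with Coriolis, so pressure-gradient force balances both:
(1/ρ)|∂P/∂n| = fV + V²/R  →  V² + fR·V − fR·V_g = 0
With fR = 6.62×10⁻⁵ × 905×10³ m = 59.9 m/s:
V = [−fR + √((fR)² + 4 fR V_g)]/2 = [−59.9 + √(59.9² + 4×59.9×19.2)]/2 = 15.3 m/s
Subgeostrophic (V < V_g = 19.2 m/s), as expected around a low.
Converting: 15.3 m/s × 1.944 = 29.7 knots

29.7 knots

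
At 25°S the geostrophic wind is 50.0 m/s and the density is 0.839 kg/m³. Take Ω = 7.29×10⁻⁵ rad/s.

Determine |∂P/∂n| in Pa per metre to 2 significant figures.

Coriolis parameter at 25°S:
f = 2Ω sin φ = 2 × 7.29×10⁻⁵ × sin 25° = 6.16×10⁻⁵ s⁻¹
Geostrophic balance rearranged: |∂P/∂n| = f ρ V_g
|∂P/∂n| = 6.16×10⁻⁵ × 0.839 × 50.0 = 2.58×10⁻³ Pa/m

2.6×10⁻³ Pa/m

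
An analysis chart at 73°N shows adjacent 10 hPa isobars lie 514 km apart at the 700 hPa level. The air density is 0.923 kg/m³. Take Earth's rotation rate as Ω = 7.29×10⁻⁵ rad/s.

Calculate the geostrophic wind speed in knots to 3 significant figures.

Coriolis parameter at 73°N:
f = 2Ω sin φ = 2 × 7.29×10⁻⁵ × sin 73° = 1.39×10⁻⁴ s⁻¹
Pressure gradient: |∂P/∂n| = 1000 Pa / 514000 m = 1.95×10⁻³ Pa/m
Geostrophic balance (pressure-gradient force = Coriolis force):
V_g = (1/(fρ)) |∂P/∂n| = 1.95×10⁻³ / (1.39×10⁻⁴ × 0.923) = 15.1 m/s
Converting: 15.1 m/s × 1.944 = 29.4 knots

29.4 knots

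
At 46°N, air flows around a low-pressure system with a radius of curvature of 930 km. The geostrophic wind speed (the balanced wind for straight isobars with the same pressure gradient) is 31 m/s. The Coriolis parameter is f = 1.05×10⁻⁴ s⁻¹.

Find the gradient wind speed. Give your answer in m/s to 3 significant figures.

24.7 m/s

Around a low, centrifugal force acts outward with Coriolis, so pressure-gradient force balances both:
(1/ρ)|∂P/∂n| = fV + V²/R  →  V² + fR·V − fR·V_g = 0
With fR = 1.05×10⁻⁴ × 930×10³ m = 97.6 m/s:
V = [−fR + √((fR)² + 4 fR V_g)]/2 = [−97.6 + √(97.6² + 4×97.6×31)]/2 = 24.7 m/s
Subgeostrophic (V < V_g = 31 m/s), as expected around a low.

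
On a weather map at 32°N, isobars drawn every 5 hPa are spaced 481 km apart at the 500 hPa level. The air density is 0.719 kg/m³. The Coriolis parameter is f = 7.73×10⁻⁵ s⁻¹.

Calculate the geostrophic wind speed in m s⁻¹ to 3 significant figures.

Pressure gradient: |∂P/∂n| = 500 Pa / 481000 m = 1.04×10⁻³ Pa/m
Geostrophic balance (pressure-gradient force = Coriolis force):
V_g = (1/(fρ)) |∂P/∂n| = 1.04×10⁻³ / (7.73×10⁻⁵ × 0.719) = 18.7 m/s

18.7 m s⁻¹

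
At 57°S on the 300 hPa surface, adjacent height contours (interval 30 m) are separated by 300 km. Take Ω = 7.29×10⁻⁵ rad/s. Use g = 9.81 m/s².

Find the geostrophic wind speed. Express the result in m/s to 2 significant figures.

Coriolis parameter at 57°S:
f = 2Ω sin φ = 2 × 7.29×10⁻⁵ × sin 57° = 1.22×10⁻⁴ s⁻¹
Height gradient: |∂Z/∂n| = 30 m / 300000 m = 1.00×10⁻⁴
On a pressure surface, geostrophic balance gives V_g = (g/f)|∂Z/∂n|:
V_g = 9.81 × 1.00×10⁻⁴ / 1.22×10⁻⁴ = 8.02 m/s

8.0 m/s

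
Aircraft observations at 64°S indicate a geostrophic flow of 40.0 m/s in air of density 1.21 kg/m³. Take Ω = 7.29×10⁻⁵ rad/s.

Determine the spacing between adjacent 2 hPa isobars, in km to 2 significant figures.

32 km

Coriolis parameter at 64°S:
f = 2Ω sin φ = 2 × 7.29×10⁻⁵ × sin 64° = 1.31×10⁻⁴ s⁻¹
Geostrophic balance rearranged: |∂P/∂n| = f ρ V_g
|∂P/∂n| = 1.31×10⁻⁴ × 1.21 × 40.0 = 6.34×10⁻³ Pa/m
Isobar spacing: Δn = ΔP/|∂P/∂n| = 200 Pa / 6.34×10⁻³ Pa/m = 31533 m ≈ 32 km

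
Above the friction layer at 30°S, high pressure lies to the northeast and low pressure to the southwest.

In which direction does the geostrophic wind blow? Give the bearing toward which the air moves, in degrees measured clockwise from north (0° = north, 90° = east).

The pressure-gradient force points toward the southwest (bearing 225°).
Geostrophic balance: in the Southern Hemisphere the Coriolis force deflects motion to the left, so the geostrophic wind blows 90° to the left of the pressure-gradient force (low pressure on the right).
Rotating 225° by 90° counterclockwise gives 135° — the wind blows toward the southeast.

135°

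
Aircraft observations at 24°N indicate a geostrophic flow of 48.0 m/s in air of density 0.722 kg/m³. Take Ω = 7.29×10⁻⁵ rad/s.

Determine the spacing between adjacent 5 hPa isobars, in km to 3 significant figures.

Coriolis parameter at 24°N:
f = 2Ω sin φ = 2 × 7.29×10⁻⁵ × sin 24° = 5.93×10⁻⁵ s⁻¹
Geostrophic balance rearranged: |∂P/∂n| = f ρ V_g
|∂P/∂n| = 5.93×10⁻⁵ × 0.722 × 48.0 = 2.06×10⁻³ Pa/m
Isobar spacing: Δn = ΔP/|∂P/∂n| = 500 Pa / 2.06×10⁻³ Pa/m = 243288 m ≈ 243 km

243 km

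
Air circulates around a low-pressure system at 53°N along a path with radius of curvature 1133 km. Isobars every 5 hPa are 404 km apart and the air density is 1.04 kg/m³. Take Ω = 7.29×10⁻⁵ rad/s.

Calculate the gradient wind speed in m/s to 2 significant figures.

9.5 m/s

Coriolis parameter at 53°N:
f = 2Ω sin φ = 2 × 7.29×10⁻⁵ × sin 53° = 1.16×10⁻⁴ s⁻¹
Pressure gradient: |∂P/∂n| = 500 Pa / 404000 m = 1.24×10⁻³ Pa/m
Geostrophic speed: V_g = |∂P/∂n|/(fρ) = 1.24×10⁻³/(1.16×10⁻⁴ × 1.04) = 10.2 m/s
Around a low, centrifugal force acts outward with Coriolis, so pressure-gradient force balances both:
(1/ρ)|∂P/∂n| = fV + V²/R  →  V² + fR·V − fR·V_g = 0
With fR = 1.16×10⁻⁴ × 1133×10³ m = 132 m/s:
V = [−fR + √((fR)² + 4 fR V_g)]/2 = [−132 + √(132² + 4×132×10.2)]/2 = 9.53 m/s
Subgeostrophic (V < V_g = 10.2 m/s), as expected around a low.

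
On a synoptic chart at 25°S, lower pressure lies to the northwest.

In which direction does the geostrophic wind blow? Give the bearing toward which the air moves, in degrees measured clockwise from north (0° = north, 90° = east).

The pressure-gradient force points toward the northwest (bearing 315°).
Geostrophic balance: in the Southern Hemisphere the Coriolis force deflects motion to the left, so the geostrophic wind blows 90° to the left of the pressure-gradient force (low pressure on the right).
Rotating 315° by 90° counterclockwise gives 225° — the wind blows toward the southwest.

225°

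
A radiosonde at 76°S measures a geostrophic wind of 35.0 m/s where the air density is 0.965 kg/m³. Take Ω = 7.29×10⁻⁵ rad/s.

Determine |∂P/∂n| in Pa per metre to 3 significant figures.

Coriolis parameter at 76°S:
f = 2Ω sin φ = 2 × 7.29×10⁻⁵ × sin 76° = 1.41×10⁻⁴ s⁻¹
Geostrophic balance rearranged: |∂P/∂n| = f ρ V_g
|∂P/∂n| = 1.41×10⁻⁴ × 0.965 × 35.0 = 4.78×10⁻³ Pa/m

4.78×10⁻³ Pa/m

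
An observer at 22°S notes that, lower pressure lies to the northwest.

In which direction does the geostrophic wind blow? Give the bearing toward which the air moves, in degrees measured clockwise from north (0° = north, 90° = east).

225°

The pressure-gradient force points toward the northwest (bearing 315°).
Geostrophic balance: in the Southern Hemisphere the Coriolis force deflects motion to the left, so the geostrophic wind blows 90° to the left of the pressure-gradient force (low pressure on the right).
Rotating 315° by 90° counterclockwise gives 225° — the wind blows toward the southwest.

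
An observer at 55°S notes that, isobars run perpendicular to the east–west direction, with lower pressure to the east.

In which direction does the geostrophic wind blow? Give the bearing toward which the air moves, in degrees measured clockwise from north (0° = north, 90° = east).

000°

The pressure-gradient force points toward the east (bearing 090°).
Geostrophic balance: in the Southern Hemisphere the Coriolis force deflects motion to the left, so the geostrophic wind blows 90° to the left of the pressure-gradient force (low pressure on the right).
Rotating 090° by 90° counterclockwise gives 000° — the wind blows toward the north.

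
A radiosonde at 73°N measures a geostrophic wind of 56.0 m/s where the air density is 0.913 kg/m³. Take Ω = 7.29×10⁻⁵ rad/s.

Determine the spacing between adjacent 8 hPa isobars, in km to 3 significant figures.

Coriolis parameter at 73°N:
f = 2Ω sin φ = 2 × 7.29×10⁻⁵ × sin 73° = 1.39×10⁻⁴ s⁻¹
Geostrophic balance rearranged: |∂P/∂n| = f ρ V_g
|∂P/∂n| = 1.39×10⁻⁴ × 0.913 × 56.0 = 7.13×10⁻³ Pa/m
Isobar spacing: Δn = ΔP/|∂P/∂n| = 800 Pa / 7.13×10⁻³ Pa/m = 112222 m ≈ 112 km

112 km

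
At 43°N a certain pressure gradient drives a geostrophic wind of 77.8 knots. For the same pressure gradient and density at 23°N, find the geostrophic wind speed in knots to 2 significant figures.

With the same pressure gradient and density, V_g ∝ 1/f ∝ 1/sin φ.
V₂ = V₁ · sin φ₁ / sin φ₂ = 77.8 × sin 43° / sin 23°
V₂ = 77.8 × 0.6820/0.3907 = 140 knots

140 knots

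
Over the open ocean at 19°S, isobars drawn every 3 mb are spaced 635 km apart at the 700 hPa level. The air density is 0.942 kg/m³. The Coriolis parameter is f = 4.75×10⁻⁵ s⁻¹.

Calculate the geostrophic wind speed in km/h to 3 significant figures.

Pressure gradient: |∂P/∂n| = 300 Pa / 635000 m = 4.72×10⁻⁴ Pa/m
Geostrophic balance (pressure-gradient force = Coriolis force):
V_g = (1/(fρ)) |∂P/∂n| = 4.72×10⁻⁴ / (4.75×10⁻⁵ × 0.942) = 10.6 m/s
Converting: 10.6 m/s × 3.6 = 38.0 km/h

38.0 km/h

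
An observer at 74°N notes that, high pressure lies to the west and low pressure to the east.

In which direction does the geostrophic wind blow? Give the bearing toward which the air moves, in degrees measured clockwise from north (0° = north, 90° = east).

The pressure-gradient force points toward the east (bearing 090°).
Geostrophic balance: in the Northern Hemisphere the Coriolis force deflects motion to the right, so the geostrophic wind blows 90° to the right of the pressure-gradient force (low pressure on the left).
Rotating 090° by 90° clockwise gives 180° — the wind blows toward the south.

180°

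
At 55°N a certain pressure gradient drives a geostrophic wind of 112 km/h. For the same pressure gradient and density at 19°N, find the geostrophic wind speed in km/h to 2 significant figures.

With the same pressure gradient and density, V_g ∝ 1/f ∝ 1/sin φ.
V₂ = V₁ · sin φ₁ / sin φ₂ = 112 × sin 55° / sin 19°
V₂ = 112 × 0.8192/0.3256 = 280 km/h

280 km/h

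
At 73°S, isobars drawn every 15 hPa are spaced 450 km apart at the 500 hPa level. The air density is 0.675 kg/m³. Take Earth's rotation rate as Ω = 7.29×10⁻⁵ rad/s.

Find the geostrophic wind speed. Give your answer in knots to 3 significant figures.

Coriolis parameter at 73°S:
f = 2Ω sin φ = 2 × 7.29×10⁻⁵ × sin 73° = 1.39×10⁻⁴ s⁻¹
Pressure gradient: |∂P/∂n| = 1500 Pa / 450000 m = 3.33×10⁻³ Pa/m
Geostrophic balance (pressure-gradient force = Coriolis force):
V_g = (1/(fρ)) |∂P/∂n| = 3.33×10⁻³ / (1.39×10⁻⁴ × 0.675) = 35.4 m/s
Converting: 35.4 m/s × 1.944 = 68.8 knots

68.8 knots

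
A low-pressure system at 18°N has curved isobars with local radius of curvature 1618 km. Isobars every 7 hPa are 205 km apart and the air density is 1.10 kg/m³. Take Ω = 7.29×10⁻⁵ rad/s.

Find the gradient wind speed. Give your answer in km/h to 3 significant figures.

156 km/h

Coriolis parameter at 18°N:
f = 2Ω sin φ = 2 × 7.29×10⁻⁵ × sin 18° = 4.51×10⁻⁵ s⁻¹
Pressure gradient: |∂P/∂n| = 700 Pa / 205000 m = 3.41×10⁻³ Pa/m
Geostrophic speed: V_g = |∂P/∂n|/(fρ) = 3.41×10⁻³/(4.51×10⁻⁵ × 1.10) = 68.9 m/s
Around a low, centrifugal force acts outward with Coriolis, so pressure-gradient force balances both:
(1/ρ)|∂P/∂n| = fV + V²/R  →  V² + fR·V − fR·V_g = 0
With fR = 4.51×10⁻⁵ × 1618×10³ m = 72.9 m/s:
V = [−fR + √((fR)² + 4 fR V_g)]/2 = [−72.9 + √(72.9² + 4×72.9×68.9)]/2 = 43.2 m/s
Subgeostrophic (V < V_g = 68.9 m/s), as expected around a low.
Converting: 43.2 m/s × 3.6 = 156 km/h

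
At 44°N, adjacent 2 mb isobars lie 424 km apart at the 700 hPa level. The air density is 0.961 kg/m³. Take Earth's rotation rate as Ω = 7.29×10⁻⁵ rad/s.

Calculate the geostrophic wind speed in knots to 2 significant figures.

Coriolis parameter at 44°N:
f = 2Ω sin φ = 2 × 7.29×10⁻⁵ × sin 44° = 1.01×10⁻⁴ s⁻¹
Pressure gradient: |∂P/∂n| = 200 Pa / 424000 m = 4.72×10⁻⁴ Pa/m
Geostrophic balance (pressure-gradient force = Coriolis force):
V_g = (1/(fρ)) |∂P/∂n| = 4.72×10⁻⁴ / (1.01×10⁻⁴ × 0.961) = 4.85 m/s
Converting: 4.85 m/s × 1.944 = 9.4 knots

9.4 knots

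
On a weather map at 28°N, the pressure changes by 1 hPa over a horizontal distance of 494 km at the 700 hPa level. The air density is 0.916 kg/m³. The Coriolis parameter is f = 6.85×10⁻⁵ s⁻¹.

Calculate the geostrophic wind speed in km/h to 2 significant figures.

Pressure gradient: |∂P/∂n| = 100 Pa / 494000 m = 2.02×10⁻⁴ Pa/m
Geostrophic balance (pressure-gradient force = Coriolis force):
V_g = (1/(fρ)) |∂P/∂n| = 2.02×10⁻⁴ / (6.85×10⁻⁵ × 0.916) = 3.23 m/s
Converting: 3.23 m/s × 3.6 = 12 km/h

12 km/h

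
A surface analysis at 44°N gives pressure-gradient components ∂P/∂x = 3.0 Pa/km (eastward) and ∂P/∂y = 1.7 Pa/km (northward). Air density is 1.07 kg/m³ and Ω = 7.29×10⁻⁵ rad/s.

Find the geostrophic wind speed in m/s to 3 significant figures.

Coriolis parameter at 44°N:
f = 2Ω sin φ = 2 × 7.29×10⁻⁵ × sin 44° = 1.01×10⁻⁴ s⁻¹
Component geostrophic relations (x east, y north):
u_g = −(1/(fρ)) ∂P/∂y,  v_g = (1/(fρ)) ∂P/∂x
u_g = −(1.7×10⁻³)/(1.01×10⁻⁴ × 1.07) = −15.7 m/s;  v_g = (3.0×10⁻³)/(1.01×10⁻⁴ × 1.07) = 27.7 m/s
|V_g| = √(u_g² + v_g²) = 31.8 m/s

31.8 m/s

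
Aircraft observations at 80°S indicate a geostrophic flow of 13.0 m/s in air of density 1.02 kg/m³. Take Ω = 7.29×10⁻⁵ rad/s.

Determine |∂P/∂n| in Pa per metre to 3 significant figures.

1.90×10⁻³ Pa/m

Coriolis parameter at 80°S:
f = 2Ω sin φ = 2 × 7.29×10⁻⁵ × sin 80° = 1.44×10⁻⁴ s⁻¹
Geostrophic balance rearranged: |∂P/∂n| = f ρ V_g
|∂P/∂n| = 1.44×10⁻⁴ × 1.02 × 13.0 = 1.90×10⁻³ Pa/m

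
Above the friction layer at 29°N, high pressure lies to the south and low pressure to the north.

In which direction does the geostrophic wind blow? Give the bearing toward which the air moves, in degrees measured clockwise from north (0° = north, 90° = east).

The pressure-gradient force points toward the north (bearing 000°).
Geostrophic balance: in the Northern Hemisphere the Coriolis force deflects motion to the right, so the geostrophic wind blows 90° to the right of the pressure-gradient force (low pressure on the left).
Rotating 000° by 90° clockwise gives 090° — the wind blows toward the east.

090°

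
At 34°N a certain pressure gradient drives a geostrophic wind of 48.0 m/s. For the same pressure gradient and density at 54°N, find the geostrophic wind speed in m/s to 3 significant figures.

With the same pressure gradient and density, V_g ∝ 1/f ∝ 1/sin φ.
V₂ = V₁ · sin φ₁ / sin φ₂ = 48.0 × sin 34° / sin 54°
V₂ = 48.0 × 0.5592/0.8090 = 33.2 m/s

33.2 m/s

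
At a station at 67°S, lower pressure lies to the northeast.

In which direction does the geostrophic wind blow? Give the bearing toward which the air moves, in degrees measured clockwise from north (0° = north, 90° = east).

The pressure-gradient force points toward the northeast (bearing 045°).
Geostrophic balance: in the Southern Hemisphere the Coriolis force deflects motion to the left, so the geostrophic wind blows 90° to the left of the pressure-gradient force (low pressure on the right).
Rotating 045° by 90° counterclockwise gives 315° — the wind blows toward the northwest.

315°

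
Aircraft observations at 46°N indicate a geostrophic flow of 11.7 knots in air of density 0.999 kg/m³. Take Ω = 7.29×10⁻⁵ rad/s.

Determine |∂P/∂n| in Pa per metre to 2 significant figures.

Coriolis parameter at 46°N:
f = 2Ω sin φ = 2 × 7.29×10⁻⁵ × sin 46° = 1.05×10⁻⁴ s⁻¹
Wind speed in SI: 11.7 knots = 6.02 m/s
Geostrophic balance rearranged: |∂P/∂n| = f ρ V_g
|∂P/∂n| = 1.05×10⁻⁴ × 0.999 × 6.02 = 6.31×10⁻⁴ Pa/m

6.3×10⁻⁴ Pa/m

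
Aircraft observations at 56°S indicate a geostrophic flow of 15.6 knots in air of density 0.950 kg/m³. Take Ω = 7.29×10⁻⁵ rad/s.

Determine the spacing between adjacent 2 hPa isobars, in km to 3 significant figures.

Coriolis parameter at 56°S:
f = 2Ω sin φ = 2 × 7.29×10⁻⁵ × sin 56° = 1.21×10⁻⁴ s⁻¹
Wind speed in SI: 15.6 knots = 8.03 m/s
Geostrophic balance rearranged: |∂P/∂n| = f ρ V_g
|∂P/∂n| = 1.21×10⁻⁴ × 0.950 × 8.03 = 9.22×10⁻⁴ Pa/m
Isobar spacing: Δn = ΔP/|∂P/∂n| = 200 Pa / 9.22×10⁻⁴ Pa/m = 217026 m ≈ 217 km

217 km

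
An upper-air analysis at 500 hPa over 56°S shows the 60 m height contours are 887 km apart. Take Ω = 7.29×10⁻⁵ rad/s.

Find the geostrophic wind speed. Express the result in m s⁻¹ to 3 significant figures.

5.49 m s⁻¹

Coriolis parameter at 56°S:
f = 2Ω sin φ = 2 × 7.29×10⁻⁵ × sin 56° = 1.21×10⁻⁴ s⁻¹
Height gradient: |∂Z/∂n| = 60 m / 887000 m = 6.76×10⁻⁵
On a pressure surface, geostrophic balance gives V_g = (g/f)|∂Z/∂n|:
V_g = 9.81 × 6.76×10⁻⁵ / 1.21×10⁻⁴ = 5.49 m/s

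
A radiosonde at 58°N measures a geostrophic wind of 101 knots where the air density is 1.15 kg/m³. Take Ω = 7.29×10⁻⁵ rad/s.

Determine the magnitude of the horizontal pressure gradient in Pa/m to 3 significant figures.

Coriolis parameter at 58°N:
f = 2Ω sin φ = 2 × 7.29×10⁻⁵ × sin 58° = 1.24×10⁻⁴ s⁻¹
Wind speed in SI: 101 knots = 52.0 m/s
Geostrophic balance rearranged: |∂P/∂n| = f ρ V_g
|∂P/∂n| = 1.24×10⁻⁴ × 1.15 × 52.0 = 7.39×10⁻³ Pa/m

7.39×10⁻³ Pa/m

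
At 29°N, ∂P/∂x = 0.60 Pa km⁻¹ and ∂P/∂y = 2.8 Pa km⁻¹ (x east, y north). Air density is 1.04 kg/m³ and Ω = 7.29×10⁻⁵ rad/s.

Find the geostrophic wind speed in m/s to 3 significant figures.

39.0 m/s

Coriolis parameter at 29°N:
f = 2Ω sin φ = 2 × 7.29×10⁻⁵ × sin 29° = 7.07×10⁻⁵ s⁻¹
Component geostrophic relations (x east, y north):
u_g = −(1/(fρ)) ∂P/∂y,  v_g = (1/(fρ)) ∂P/∂x
u_g = −(2.8×10⁻³)/(7.07×10⁻⁵ × 1.04) = −38.1 m/s;  v_g = (0.60×10⁻³)/(7.07×10⁻⁵ × 1.04) = 8.16 m/s
|V_g| = √(u_g² + v_g²) = 39.0 m/s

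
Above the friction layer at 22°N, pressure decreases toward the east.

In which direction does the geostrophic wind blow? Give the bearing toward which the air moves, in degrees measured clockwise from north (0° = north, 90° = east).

The pressure-gradient force points toward the east (bearing 090°).
Geostrophic balance: in the Northern Hemisphere the Coriolis force deflects motion to the right, so the geostrophic wind blows 90° to the right of the pressure-gradient force (low pressure on the left).
Rotating 090° by 90° clockwise gives 180° — the wind blows toward the south.

180°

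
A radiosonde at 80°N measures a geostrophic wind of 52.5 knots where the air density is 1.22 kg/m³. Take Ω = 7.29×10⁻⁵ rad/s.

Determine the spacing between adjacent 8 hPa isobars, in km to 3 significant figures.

Coriolis parameter at 80°N:
f = 2Ω sin φ = 2 × 7.29×10⁻⁵ × sin 80° = 1.44×10⁻⁴ s⁻¹
Wind speed in SI: 52.5 knots = 27.0 m/s
Geostrophic balance rearranged: |∂P/∂n| = f ρ V_g
|∂P/∂n| = 1.44×10⁻⁴ × 1.22 × 27.0 = 4.73×10⁻³ Pa/m
Isobar spacing: Δn = ΔP/|∂P/∂n| = 800 Pa / 4.73×10⁻³ Pa/m = 169092 m ≈ 169 km

169 km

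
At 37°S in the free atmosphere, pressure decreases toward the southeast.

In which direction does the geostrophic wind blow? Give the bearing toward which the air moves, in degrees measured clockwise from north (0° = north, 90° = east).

045°

The pressure-gradient force points toward the southeast (bearing 135°).
Geostrophic balance: in the Southern Hemisphere the Coriolis force deflects motion to the left, so the geostrophic wind blows 90° to the left of the pressure-gradient force (low pressure on the right).
Rotating 135° by 90° counterclockwise gives 045° — the wind blows toward the northeast.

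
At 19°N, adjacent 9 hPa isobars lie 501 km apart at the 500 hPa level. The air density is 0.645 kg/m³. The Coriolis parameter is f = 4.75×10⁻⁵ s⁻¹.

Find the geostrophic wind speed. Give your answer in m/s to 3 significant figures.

58.6 m/s

Pressure gradient: |∂P/∂n| = 900 Pa / 501000 m = 1.80×10⁻³ Pa/m
Geostrophic balance (pressure-gradient force = Coriolis force):
V_g = (1/(fρ)) |∂P/∂n| = 1.80×10⁻³ / (4.75×10⁻⁵ × 0.645) = 58.6 m/s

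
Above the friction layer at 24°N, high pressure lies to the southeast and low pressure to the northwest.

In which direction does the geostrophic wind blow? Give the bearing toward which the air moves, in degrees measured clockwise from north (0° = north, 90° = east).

The pressure-gradient force points toward the northwest (bearing 315°).
Geostrophic balance: in the Northern Hemisphere the Coriolis force deflects motion to the right, so the geostrophic wind blows 90° to the right of the pressure-gradient force (low pressure on the left).
Rotating 315° by 90° clockwise gives 045° — the wind blows toward the northeast.

045°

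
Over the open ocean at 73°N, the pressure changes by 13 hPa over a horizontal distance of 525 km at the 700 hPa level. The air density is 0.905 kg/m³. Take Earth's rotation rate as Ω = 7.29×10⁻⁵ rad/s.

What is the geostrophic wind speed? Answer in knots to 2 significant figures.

38 knots

Coriolis parameter at 73°N:
f = 2Ω sin φ = 2 × 7.29×10⁻⁵ × sin 73° = 1.39×10⁻⁴ s⁻¹
Pressure gradient: |∂P/∂n| = 1300 Pa / 525000 m = 2.48×10⁻³ Pa/m
Geostrophic balance (pressure-gradient force = Coriolis force):
V_g = (1/(fρ)) |∂P/∂n| = 2.48×10⁻³ / (1.39×10⁻⁴ × 0.905) = 19.6 m/s
Converting: 19.6 m/s × 1.944 = 38 knots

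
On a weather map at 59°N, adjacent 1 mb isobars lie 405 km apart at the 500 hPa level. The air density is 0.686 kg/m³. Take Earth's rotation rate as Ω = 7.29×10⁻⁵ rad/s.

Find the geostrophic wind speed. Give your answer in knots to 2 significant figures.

Coriolis parameter at 59°N:
f = 2Ω sin φ = 2 × 7.29×10⁻⁵ × sin 59° = 1.25×10⁻⁴ s⁻¹
Pressure gradient: |∂P/∂n| = 100 Pa / 405000 m = 2.47×10⁻⁴ Pa/m
Geostrophic balance (pressure-gradient force = Coriolis force):
V_g = (1/(fρ)) |∂P/∂n| = 2.47×10⁻⁴ / (1.25×10⁻⁴ × 0.686) = 2.88 m/s
Converting: 2.88 m/s × 1.944 = 5.6 knots

5.6 knots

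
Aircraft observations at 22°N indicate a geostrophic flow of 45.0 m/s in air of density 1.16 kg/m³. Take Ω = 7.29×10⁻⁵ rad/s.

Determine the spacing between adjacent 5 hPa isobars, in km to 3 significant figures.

Coriolis parameter at 22°N:
f = 2Ω sin φ = 2 × 7.29×10⁻⁵ × sin 22° = 5.46×10⁻⁵ s⁻¹
Geostrophic balance rearranged: |∂P/∂n| = f ρ V_g
|∂P/∂n| = 5.46×10⁻⁵ × 1.16 × 45.0 = 2.85×10⁻³ Pa/m
Isobar spacing: Δn = ΔP/|∂P/∂n| = 500 Pa / 2.85×10⁻³ Pa/m = 175375 m ≈ 175 km

175 km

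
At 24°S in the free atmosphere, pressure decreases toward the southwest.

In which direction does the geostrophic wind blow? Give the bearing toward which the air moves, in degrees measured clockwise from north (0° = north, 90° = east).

The pressure-gradient force points toward the southwest (bearing 225°).
Geostrophic balance: in the Southern Hemisphere the Coriolis force deflects motion to the left, so the geostrophic wind blows 90° to the left of the pressure-gradient force (low pressure on the right).
Rotating 225° by 90° counterclockwise gives 135° — the wind blows toward the southeast.

135°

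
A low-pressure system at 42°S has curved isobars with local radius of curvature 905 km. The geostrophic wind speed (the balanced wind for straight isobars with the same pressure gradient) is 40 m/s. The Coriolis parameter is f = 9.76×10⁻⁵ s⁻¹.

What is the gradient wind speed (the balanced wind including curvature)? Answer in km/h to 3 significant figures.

108 km/h

Around a low, centrifugal force acts outward with Coriolis, so pressure-gradient force balances both:
(1/ρ)|∂P/∂n| = fV + V²/R  →  V² + fR·V − fR·V_g = 0
With fR = 9.76×10⁻⁵ × 905×10³ m = 88.3 m/s:
V = [−fR + √((fR)² + 4 fR V_g)]/2 = [−88.3 + √(88.3² + 4×88.3×40)]/2 = 29.9 m/s
Subgeostrophic (V < V_g = 40 m/s), as expected around a low.
Converting: 29.9 m/s × 3.6 = 108 km/h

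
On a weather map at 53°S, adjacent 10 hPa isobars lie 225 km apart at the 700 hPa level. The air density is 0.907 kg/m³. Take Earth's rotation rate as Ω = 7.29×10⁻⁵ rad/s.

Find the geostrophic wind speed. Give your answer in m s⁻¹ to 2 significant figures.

42 m s⁻¹

Coriolis parameter at 53°S:
f = 2Ω sin φ = 2 × 7.29×10⁻⁵ × sin 53° = 1.16×10⁻⁴ s⁻¹
Pressure gradient: |∂P/∂n| = 1000 Pa / 225000 m = 4.44×10⁻³ Pa/m
Geostrophic balance (pressure-gradient force = Coriolis force):
V_g = (1/(fρ)) |∂P/∂n| = 4.44×10⁻³ / (1.16×10⁻⁴ × 0.907) = 42.1 m/s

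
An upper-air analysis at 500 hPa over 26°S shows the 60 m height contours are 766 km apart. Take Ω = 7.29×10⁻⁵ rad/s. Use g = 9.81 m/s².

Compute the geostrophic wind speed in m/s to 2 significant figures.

12 m/s

Coriolis parameter at 26°S:
f = 2Ω sin φ = 2 × 7.29×10⁻⁵ × sin 26° = 6.39×10⁻⁵ s⁻¹
Height gradient: |∂Z/∂n| = 60 m / 766000 m = 7.83×10⁻⁵
On a pressure surface, geostrophic balance gives V_g = (g/f)|∂Z/∂n|:
V_g = 9.81 × 7.83×10⁻⁵ / 6.39×10⁻⁵ = 12.0 m/s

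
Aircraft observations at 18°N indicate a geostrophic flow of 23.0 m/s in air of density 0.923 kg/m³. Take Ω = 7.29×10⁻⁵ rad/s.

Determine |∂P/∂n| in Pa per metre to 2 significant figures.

Coriolis parameter at 18°N:
f = 2Ω sin φ = 2 × 7.29×10⁻⁵ × sin 18° = 4.51×10⁻⁵ s⁻¹
Geostrophic balance rearranged: |∂P/∂n| = f ρ V_g
|∂P/∂n| = 4.51×10⁻⁵ × 0.923 × 23.0 = 9.56×10⁻⁴ Pa/m

9.6×10⁻⁴ Pa/m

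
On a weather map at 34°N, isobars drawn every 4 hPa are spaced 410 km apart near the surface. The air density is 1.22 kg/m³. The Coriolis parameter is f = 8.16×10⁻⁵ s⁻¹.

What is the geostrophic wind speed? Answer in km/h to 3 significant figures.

Pressure gradient: |∂P/∂n| = 400 Pa / 410000 m = 9.76×10⁻⁴ Pa/m
Geostrophic balance (pressure-gradient force = Coriolis force):
V_g = (1/(fρ)) |∂P/∂n| = 9.76×10⁻⁴ / (8.16×10⁻⁵ × 1.22) = 9.80 m/s
Converting: 9.80 m/s × 3.6 = 35.3 km/h

35.3 km/h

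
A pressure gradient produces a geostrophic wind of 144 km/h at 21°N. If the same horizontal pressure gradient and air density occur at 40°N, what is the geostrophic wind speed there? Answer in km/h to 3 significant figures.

With the same pressure gradient and density, V_g ∝ 1/f ∝ 1/sin φ.
V₂ = V₁ · sin φ₁ / sin φ₂ = 144 × sin 21° / sin 40°
V₂ = 144 × 0.3584/0.6428 = 80.3 km/h

80.3 km/h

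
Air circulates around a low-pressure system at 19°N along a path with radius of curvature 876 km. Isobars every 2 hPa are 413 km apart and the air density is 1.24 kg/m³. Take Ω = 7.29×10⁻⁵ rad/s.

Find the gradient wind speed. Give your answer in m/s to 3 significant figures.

7.04 m/s

Coriolis parameter at 19°N:
f = 2Ω sin φ = 2 × 7.29×10⁻⁵ × sin 19° = 4.75×10⁻⁵ s⁻¹
Pressure gradient: |∂P/∂n| = 200 Pa / 413000 m = 4.84×10⁻⁴ Pa/m
Geostrophic speed: V_g = |∂P/∂n|/(fρ) = 4.84×10⁻⁴/(4.75×10⁻⁵ × 1.24) = 8.23 m/s
Around a low, centrifugal force acts outward with Coriolis, so pressure-gradient force balances both:
(1/ρ)|∂P/∂n| = fV + V²/R  →  V² + fR·V − fR·V_g = 0
With fR = 4.75×10⁻⁵ × 876×10³ m = 41.6 m/s:
V = [−fR + √((fR)² + 4 fR V_g)]/2 = [−41.6 + √(41.6² + 4×41.6×8.23)]/2 = 7.04 m/s
Subgeostrophic (V < V_g = 8.23 m/s), as expected around a low.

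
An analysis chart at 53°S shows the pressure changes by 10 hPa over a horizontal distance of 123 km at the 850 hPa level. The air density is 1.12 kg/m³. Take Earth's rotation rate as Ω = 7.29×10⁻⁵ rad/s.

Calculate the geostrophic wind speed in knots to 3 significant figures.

Coriolis parameter at 53°S:
f = 2Ω sin φ = 2 × 7.29×10⁻⁵ × sin 53° = 1.16×10⁻⁴ s⁻¹
Pressure gradient: |∂P/∂n| = 1000 Pa / 123000 m = 8.13×10⁻³ Pa/m
Geostrophic balance (pressure-gradient force = Coriolis force):
V_g = (1/(fρ)) |∂P/∂n| = 8.13×10⁻³ / (1.16×10⁻⁴ × 1.12) = 62.3 m/s
Converting: 62.3 m/s × 1.944 = 121 knots

121 knots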